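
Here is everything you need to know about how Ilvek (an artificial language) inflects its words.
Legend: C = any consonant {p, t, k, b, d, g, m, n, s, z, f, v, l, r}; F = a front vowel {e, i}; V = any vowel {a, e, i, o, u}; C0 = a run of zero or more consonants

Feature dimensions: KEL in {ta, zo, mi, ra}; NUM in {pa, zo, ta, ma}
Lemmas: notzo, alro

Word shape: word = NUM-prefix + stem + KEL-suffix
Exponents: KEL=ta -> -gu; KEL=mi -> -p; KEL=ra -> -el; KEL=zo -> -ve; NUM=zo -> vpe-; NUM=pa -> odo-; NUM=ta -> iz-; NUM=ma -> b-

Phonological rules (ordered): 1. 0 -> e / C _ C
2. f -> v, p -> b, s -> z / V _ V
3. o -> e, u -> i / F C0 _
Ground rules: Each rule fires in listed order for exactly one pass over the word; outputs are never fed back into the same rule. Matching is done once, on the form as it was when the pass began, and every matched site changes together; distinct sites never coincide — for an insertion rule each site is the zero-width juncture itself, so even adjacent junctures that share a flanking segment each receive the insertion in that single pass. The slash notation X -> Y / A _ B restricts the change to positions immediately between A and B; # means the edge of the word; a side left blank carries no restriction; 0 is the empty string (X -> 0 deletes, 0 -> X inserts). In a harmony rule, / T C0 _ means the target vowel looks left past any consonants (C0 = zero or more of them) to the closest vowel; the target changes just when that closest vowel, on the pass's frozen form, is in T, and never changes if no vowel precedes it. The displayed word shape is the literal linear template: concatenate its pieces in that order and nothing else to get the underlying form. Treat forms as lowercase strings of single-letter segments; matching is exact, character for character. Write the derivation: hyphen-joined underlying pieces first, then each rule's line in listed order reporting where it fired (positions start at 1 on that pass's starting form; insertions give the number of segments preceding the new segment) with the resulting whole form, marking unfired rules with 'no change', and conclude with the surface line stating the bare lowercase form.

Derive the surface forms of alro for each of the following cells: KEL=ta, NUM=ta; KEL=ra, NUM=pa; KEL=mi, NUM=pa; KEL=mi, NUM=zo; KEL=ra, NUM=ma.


cell KEL=ta, NUM=ta:
underlying: iz-alro-gu
1. 0 -> e / C _ C: inserts after position(s) 4: izalerogu
2. f -> v, p -> b, s -> z / V _ V: no change
3. o -> e, u -> i / F C0 _: fires at position(s) 7: izaleregu
surface: izaleregu

cell KEL=ra, NUM=pa:
underlying: odo-alro-el
1. 0 -> e / C _ C: inserts after position(s) 5: odoaleroel
2. f -> v, p -> b, s -> z / V _ V: no change
3. o -> e, u -> i / F C0 _: fires at position(s) 8: odoalereel
surface: odoalereel

cell KEL=mi, NUM=pa:
underlying: odo-alro-p
1. 0 -> e / C _ C: inserts after position(s) 5: odoalerop
2. f -> v, p -> b, s -> z / V _ V: no change
3. o -> e, u -> i / F C0 _: fires at position(s) 8: odoalerep
surface: odoalerep

cell KEL=mi, NUM=zo:
underlying: vpe-alro-p
1. 0 -> e / C _ C: inserts after position(s) 1, 5: vepealerop
2. f -> v, p -> b, s -> z / V _ V: fires at position(s) 3: vebealerop
3. o -> e, u -> i / F C0 _: fires at position(s) 9: vebealerep
surface: vebealerep

cell KEL=ra, NUM=ma:
underlying: b-alro-el
1. 0 -> e / C _ C: inserts after position(s) 3: baleroel
2. f -> v, p -> b, s -> z / V _ V: no change
3. o -> e, u -> i / F C0 _: fires at position(s) 6: balereel
surface: balereel


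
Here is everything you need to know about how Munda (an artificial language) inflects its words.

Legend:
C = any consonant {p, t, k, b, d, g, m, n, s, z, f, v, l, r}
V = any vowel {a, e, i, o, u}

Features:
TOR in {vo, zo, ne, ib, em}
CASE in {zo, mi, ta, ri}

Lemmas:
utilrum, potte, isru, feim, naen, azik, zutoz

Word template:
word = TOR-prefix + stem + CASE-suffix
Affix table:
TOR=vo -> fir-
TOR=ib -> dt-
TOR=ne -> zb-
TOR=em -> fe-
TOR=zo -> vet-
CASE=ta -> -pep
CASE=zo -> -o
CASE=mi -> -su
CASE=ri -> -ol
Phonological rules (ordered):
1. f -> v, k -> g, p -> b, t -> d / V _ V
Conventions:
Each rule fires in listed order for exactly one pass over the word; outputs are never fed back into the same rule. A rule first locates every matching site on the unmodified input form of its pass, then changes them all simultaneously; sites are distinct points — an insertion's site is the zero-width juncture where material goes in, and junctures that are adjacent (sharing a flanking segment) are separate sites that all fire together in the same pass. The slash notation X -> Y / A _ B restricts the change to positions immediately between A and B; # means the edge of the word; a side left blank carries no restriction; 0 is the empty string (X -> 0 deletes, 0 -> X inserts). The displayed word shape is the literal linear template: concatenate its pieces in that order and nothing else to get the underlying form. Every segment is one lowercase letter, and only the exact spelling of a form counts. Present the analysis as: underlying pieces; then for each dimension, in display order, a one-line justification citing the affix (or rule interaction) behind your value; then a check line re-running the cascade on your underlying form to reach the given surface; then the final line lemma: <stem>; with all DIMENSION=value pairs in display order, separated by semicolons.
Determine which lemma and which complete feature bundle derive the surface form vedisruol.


underlying: vet-isru-ol
TOR=zo - signalled by the affix vet-
CASE=ri - signalled by the affix -ol
check: vetisruol -> vedisruol
lemma: isru; TOR=zo; CASE=ri


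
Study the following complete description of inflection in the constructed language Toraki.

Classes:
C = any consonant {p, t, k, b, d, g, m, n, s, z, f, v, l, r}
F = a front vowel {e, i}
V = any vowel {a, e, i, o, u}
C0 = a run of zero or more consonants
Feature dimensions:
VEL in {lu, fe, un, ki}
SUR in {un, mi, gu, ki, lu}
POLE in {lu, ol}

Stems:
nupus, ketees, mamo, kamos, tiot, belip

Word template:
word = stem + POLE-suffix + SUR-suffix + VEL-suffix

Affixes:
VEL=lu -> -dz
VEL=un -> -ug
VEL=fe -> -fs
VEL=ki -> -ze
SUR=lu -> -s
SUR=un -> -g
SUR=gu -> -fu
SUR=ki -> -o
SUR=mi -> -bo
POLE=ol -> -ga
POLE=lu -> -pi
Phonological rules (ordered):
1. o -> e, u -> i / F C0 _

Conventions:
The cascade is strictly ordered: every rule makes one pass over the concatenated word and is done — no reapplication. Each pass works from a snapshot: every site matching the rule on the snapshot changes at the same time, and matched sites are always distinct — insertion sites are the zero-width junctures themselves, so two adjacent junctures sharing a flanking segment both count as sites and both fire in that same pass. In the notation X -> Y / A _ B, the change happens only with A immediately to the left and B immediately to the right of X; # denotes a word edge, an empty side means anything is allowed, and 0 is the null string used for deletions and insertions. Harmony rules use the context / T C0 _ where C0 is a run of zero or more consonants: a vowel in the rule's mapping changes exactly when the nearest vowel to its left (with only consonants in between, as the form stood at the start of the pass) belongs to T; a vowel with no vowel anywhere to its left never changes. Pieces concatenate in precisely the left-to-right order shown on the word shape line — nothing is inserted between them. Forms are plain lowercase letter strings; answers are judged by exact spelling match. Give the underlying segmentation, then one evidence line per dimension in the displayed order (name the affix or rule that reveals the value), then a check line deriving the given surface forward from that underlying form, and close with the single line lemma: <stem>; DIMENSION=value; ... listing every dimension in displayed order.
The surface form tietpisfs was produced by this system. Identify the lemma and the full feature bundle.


underlying: tiot-pi-s-fs
VEL=fe - signalled by the affix -fs
SUR=lu - signalled by the affix -s
POLE=lu - signalled by the affix -pi
check: tiotpisfs -> tietpisfs
lemma: tiot; VEL=fe; SUR=lu; POLE=lu


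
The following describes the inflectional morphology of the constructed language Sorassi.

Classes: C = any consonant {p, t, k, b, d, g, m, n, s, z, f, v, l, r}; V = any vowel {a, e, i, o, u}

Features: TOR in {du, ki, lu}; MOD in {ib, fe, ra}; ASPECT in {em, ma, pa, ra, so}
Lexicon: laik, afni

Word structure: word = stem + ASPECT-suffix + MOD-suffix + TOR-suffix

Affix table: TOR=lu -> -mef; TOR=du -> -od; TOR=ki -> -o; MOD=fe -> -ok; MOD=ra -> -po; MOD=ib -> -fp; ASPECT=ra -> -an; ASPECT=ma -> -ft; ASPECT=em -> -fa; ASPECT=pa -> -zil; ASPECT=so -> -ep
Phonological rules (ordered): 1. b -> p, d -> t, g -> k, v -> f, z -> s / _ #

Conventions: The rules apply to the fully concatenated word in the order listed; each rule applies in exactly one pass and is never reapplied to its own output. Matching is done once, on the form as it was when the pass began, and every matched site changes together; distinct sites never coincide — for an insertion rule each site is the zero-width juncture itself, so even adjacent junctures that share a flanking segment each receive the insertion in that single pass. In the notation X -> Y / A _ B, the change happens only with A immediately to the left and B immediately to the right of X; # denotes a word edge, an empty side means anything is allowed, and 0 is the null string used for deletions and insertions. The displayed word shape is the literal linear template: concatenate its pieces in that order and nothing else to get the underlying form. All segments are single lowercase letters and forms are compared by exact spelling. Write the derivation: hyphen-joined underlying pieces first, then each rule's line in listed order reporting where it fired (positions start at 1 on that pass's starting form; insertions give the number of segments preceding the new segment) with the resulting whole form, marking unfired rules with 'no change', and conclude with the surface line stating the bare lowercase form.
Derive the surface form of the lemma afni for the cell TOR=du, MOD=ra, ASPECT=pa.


underlying: afni-zil-po-od
1. b -> p, d -> t, g -> k, v -> f, z -> s / _ #: fires at position(s) 11: afnizilpoot
surface: afnizilpoot


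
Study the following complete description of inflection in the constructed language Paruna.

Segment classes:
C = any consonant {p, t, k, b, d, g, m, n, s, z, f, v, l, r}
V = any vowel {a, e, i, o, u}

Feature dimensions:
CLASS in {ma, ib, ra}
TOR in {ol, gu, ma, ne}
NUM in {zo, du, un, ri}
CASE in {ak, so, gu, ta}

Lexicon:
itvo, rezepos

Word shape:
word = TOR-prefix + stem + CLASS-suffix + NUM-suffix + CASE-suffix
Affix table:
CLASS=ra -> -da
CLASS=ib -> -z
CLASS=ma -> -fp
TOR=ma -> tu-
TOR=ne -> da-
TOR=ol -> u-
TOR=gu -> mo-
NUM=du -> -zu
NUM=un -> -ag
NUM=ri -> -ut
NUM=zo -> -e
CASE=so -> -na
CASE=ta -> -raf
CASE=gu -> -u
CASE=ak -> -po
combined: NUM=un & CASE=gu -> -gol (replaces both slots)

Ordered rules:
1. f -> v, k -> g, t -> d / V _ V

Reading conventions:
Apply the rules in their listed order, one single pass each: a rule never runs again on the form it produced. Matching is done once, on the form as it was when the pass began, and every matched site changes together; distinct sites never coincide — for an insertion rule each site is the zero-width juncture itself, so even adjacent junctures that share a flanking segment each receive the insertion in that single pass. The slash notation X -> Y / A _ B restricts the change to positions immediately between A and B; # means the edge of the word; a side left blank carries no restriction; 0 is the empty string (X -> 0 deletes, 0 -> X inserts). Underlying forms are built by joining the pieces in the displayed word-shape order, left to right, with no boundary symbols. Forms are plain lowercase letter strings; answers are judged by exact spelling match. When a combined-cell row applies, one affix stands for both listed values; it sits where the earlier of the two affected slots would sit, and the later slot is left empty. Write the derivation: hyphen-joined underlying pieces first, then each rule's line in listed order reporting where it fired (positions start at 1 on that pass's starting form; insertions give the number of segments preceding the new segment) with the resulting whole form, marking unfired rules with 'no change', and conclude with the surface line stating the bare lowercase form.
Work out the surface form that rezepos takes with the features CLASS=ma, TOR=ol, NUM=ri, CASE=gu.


underlying: u-rezepos-fp-ut-u
1. f -> v, k -> g, t -> d / V _ V: fires at position(s) 12: urezeposfpudu
surface: urezeposfpudu


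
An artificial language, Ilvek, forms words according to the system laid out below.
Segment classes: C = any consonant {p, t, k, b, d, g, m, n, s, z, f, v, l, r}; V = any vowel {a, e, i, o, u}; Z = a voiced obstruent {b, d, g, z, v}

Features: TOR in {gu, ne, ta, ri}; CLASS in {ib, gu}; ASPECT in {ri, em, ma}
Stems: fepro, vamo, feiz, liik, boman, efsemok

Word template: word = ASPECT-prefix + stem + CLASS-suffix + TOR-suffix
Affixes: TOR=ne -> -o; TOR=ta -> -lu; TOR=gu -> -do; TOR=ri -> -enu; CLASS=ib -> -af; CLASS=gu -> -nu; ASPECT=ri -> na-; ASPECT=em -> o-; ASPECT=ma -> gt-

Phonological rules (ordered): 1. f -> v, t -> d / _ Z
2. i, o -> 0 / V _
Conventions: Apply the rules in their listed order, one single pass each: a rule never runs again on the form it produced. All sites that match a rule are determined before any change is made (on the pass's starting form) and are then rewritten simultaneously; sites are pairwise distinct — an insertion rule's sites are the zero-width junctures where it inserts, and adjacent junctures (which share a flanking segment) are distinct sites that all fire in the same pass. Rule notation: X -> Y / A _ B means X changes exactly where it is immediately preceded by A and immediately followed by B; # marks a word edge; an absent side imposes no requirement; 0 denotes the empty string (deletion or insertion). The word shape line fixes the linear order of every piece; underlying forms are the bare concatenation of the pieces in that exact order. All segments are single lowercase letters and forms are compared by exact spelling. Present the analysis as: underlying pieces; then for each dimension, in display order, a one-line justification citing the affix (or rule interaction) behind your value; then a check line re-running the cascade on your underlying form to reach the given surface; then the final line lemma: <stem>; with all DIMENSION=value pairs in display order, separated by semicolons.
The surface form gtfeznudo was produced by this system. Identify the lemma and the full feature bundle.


underlying: gt-feiz-nu-do
TOR=gu - signalled by the affix -do
CLASS=gu - signalled by the affix -nu
ASPECT=ma - signalled by the affix gt-
check: gtfeiznudo -> gtfeiznudo -> gtfeznudo
lemma: feiz; TOR=gu; CLASS=gu; ASPECT=ma


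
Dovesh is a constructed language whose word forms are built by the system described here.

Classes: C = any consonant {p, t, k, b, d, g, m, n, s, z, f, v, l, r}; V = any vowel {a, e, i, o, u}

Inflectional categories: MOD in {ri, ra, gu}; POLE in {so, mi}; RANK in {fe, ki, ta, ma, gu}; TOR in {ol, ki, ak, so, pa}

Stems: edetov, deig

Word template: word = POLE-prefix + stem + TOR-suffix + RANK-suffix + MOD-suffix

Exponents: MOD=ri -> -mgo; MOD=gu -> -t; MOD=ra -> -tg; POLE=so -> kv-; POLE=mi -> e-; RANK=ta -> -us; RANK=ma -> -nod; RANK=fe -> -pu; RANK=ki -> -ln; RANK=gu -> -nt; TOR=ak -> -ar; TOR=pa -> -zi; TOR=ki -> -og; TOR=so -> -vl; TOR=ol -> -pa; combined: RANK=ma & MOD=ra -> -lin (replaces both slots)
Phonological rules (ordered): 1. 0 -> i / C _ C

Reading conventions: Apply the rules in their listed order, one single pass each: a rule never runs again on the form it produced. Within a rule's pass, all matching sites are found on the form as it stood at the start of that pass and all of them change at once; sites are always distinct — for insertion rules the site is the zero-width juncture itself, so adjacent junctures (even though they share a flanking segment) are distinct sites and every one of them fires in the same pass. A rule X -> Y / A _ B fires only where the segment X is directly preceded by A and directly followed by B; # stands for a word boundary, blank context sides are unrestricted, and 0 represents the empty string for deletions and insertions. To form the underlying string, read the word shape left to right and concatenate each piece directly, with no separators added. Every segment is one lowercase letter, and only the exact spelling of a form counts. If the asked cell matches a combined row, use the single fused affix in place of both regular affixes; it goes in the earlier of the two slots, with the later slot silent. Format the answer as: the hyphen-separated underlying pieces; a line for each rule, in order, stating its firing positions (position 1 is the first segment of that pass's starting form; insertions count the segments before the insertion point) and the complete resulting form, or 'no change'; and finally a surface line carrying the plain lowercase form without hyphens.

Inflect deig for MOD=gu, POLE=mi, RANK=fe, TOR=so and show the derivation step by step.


underlying: e-deig-vl-pu-t
1. 0 -> i / C _ C: inserts after position(s) 5, 6, 7: edeigiviliput
surface: edeigiviliput


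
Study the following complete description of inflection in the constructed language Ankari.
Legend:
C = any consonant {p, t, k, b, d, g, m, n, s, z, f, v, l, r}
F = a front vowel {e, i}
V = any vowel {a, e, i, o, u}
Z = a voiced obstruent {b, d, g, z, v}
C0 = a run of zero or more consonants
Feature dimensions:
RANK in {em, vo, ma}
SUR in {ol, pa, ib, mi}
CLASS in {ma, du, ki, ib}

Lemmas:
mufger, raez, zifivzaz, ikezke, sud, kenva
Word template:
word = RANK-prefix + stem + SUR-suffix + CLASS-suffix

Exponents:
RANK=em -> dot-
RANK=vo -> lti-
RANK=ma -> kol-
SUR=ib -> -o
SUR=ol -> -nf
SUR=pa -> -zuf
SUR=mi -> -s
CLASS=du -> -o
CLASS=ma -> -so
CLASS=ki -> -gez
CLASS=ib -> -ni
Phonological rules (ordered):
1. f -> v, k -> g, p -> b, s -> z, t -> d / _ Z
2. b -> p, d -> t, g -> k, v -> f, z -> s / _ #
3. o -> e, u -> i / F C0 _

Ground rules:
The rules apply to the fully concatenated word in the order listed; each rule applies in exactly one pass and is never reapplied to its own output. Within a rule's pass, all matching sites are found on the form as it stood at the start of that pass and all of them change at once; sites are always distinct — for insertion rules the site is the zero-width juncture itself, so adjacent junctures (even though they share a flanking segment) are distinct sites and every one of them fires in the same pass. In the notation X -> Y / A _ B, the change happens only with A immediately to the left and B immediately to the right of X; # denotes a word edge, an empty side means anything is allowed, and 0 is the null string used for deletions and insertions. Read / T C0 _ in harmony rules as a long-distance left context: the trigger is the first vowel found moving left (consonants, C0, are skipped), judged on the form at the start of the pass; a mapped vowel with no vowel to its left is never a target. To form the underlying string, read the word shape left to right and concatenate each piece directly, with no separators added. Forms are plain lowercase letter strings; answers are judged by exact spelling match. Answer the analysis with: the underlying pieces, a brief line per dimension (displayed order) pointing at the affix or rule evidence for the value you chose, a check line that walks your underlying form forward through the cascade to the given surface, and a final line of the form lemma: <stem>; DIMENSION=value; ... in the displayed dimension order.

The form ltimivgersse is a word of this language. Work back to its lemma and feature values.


underlying: lti-mufger-s-so
RANK=vo - signalled by the affix lti-
SUR=mi - signalled by the affix -s
CLASS=ma - signalled by the affix -so
check: ltimufgersso -> ltimuvgersso -> ltimuvgersso -> ltimivgersse
lemma: mufger; RANK=vo; SUR=mi; CLASS=ma


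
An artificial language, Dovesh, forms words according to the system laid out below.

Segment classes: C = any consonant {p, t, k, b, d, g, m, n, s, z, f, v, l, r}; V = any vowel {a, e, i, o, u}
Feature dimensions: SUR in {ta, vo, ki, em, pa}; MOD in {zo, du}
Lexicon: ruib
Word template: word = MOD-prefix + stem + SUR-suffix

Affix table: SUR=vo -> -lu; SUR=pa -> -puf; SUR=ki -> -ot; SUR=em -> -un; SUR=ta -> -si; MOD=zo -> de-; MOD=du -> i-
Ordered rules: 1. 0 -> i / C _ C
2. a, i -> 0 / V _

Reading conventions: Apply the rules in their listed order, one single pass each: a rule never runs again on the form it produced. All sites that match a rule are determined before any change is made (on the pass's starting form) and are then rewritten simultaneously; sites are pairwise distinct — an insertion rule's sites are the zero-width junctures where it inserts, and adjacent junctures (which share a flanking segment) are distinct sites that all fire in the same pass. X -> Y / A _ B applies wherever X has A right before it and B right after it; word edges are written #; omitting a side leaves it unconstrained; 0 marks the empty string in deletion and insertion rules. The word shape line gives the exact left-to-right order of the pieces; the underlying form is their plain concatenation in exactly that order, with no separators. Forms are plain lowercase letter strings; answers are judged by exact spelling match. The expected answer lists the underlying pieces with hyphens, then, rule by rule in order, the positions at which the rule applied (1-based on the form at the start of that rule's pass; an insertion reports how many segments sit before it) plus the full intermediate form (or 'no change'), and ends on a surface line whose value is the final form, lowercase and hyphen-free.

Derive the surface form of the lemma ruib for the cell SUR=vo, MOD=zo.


underlying: de-ruib-lu
1. 0 -> i / C _ C: inserts after position(s) 6: deruibilu
2. a, i -> 0 / V _: fires at position(s) 5: derubilu
surface: derubilu


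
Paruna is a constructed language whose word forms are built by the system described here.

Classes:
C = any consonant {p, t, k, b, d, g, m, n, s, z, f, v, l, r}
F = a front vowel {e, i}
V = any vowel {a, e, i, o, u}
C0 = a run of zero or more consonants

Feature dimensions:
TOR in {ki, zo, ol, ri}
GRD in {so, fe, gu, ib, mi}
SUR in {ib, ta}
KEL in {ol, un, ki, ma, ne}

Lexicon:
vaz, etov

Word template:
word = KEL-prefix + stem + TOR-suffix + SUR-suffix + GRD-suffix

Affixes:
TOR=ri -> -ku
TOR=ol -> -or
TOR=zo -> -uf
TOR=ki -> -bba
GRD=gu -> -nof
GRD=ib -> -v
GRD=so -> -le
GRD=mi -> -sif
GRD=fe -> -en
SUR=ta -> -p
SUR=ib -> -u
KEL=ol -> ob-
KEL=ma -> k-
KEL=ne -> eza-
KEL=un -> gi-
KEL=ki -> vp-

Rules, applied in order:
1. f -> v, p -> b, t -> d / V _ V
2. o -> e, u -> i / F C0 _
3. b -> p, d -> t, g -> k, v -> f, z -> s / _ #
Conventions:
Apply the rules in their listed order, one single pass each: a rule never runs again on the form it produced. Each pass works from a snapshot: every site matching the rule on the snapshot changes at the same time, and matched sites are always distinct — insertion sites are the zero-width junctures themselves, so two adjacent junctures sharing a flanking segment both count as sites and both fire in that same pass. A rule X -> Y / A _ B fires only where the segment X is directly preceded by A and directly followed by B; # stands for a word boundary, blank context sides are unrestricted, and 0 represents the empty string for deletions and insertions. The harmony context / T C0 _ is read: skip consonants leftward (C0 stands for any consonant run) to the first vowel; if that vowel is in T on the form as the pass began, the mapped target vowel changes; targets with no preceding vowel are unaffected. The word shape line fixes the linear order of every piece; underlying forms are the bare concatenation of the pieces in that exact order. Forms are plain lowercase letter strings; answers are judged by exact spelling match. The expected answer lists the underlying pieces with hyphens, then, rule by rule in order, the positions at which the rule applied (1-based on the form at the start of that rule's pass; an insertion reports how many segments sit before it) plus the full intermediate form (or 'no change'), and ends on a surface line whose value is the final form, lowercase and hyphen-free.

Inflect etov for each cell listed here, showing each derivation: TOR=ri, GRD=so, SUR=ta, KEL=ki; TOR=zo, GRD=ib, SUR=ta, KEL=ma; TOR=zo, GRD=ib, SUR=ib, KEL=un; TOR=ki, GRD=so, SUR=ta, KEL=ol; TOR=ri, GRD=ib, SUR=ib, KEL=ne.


cell TOR=ri, GRD=so, SUR=ta, KEL=ki:
underlying: vp-etov-ku-p-le
1. f -> v, p -> b, t -> d / V _ V: fires at position(s) 4: vpedovkuple
2. o -> e, u -> i / F C0 _: fires at position(s) 5: vpedevkuple
3. b -> p, d -> t, g -> k, v -> f, z -> s / _ #: no change
surface: vpedevkuple

cell TOR=zo, GRD=ib, SUR=ta, KEL=ma:
underlying: k-etov-uf-p-v
1. f -> v, p -> b, t -> d / V _ V: fires at position(s) 3: kedovufpv
2. o -> e, u -> i / F C0 _: fires at position(s) 4: kedevufpv
3. b -> p, d -> t, g -> k, v -> f, z -> s / _ #: fires at position(s) 9: kedevufpf
surface: kedevufpf

cell TOR=zo, GRD=ib, SUR=ib, KEL=un:
underlying: gi-etov-uf-u-v
1. f -> v, p -> b, t -> d / V _ V: fires at position(s) 4, 8: giedovuvuv
2. o -> e, u -> i / F C0 _: fires at position(s) 5: giedevuvuv
3. b -> p, d -> t, g -> k, v -> f, z -> s / _ #: fires at position(s) 10: giedevuvuf
surface: giedevuvuf

cell TOR=ki, GRD=so, SUR=ta, KEL=ol:
underlying: ob-etov-bba-p-le
1. f -> v, p -> b, t -> d / V _ V: fires at position(s) 4: obedovbbaple
2. o -> e, u -> i / F C0 _: fires at position(s) 5: obedevbbaple
3. b -> p, d -> t, g -> k, v -> f, z -> s / _ #: no change
surface: obedevbbaple

cell TOR=ri, GRD=ib, SUR=ib, KEL=ne:
underlying: eza-etov-ku-u-v
1. f -> v, p -> b, t -> d / V _ V: fires at position(s) 5: ezaedovkuuv
2. o -> e, u -> i / F C0 _: fires at position(s) 6: ezaedevkuuv
3. b -> p, d -> t, g -> k, v -> f, z -> s / _ #: fires at position(s) 11: ezaedevkuuf
surface: ezaedevkuuf


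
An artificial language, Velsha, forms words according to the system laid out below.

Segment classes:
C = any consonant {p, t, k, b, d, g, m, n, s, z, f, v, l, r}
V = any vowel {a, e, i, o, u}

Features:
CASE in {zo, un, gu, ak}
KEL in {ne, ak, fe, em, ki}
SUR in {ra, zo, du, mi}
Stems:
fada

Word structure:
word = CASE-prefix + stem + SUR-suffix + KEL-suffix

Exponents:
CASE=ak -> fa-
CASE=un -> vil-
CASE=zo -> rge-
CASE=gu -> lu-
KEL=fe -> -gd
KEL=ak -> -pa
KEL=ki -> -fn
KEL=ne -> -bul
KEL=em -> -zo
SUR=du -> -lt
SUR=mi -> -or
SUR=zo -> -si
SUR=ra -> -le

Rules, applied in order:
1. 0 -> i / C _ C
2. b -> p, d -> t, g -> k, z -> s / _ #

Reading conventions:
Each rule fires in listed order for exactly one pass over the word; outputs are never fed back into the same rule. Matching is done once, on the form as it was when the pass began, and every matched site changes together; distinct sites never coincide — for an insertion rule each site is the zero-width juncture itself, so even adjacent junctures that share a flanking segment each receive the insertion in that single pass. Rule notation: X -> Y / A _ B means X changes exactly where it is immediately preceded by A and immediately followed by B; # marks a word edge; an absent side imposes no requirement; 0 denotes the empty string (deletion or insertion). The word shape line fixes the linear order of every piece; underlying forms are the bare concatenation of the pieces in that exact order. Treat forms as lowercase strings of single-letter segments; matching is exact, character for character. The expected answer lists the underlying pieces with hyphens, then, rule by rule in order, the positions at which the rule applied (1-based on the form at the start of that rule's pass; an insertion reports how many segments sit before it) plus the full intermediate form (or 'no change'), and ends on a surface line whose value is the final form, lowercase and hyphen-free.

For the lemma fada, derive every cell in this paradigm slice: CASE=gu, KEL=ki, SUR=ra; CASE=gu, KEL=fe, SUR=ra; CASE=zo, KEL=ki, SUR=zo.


cell CASE=gu, KEL=ki, SUR=ra:
underlying: lu-fada-le-fn
1. 0 -> i / C _ C: inserts after position(s) 9: lufadalefin
2. b -> p, d -> t, g -> k, z -> s / _ #: no change
surface: lufadalefin

cell CASE=gu, KEL=fe, SUR=ra:
underlying: lu-fada-le-gd
1. 0 -> i / C _ C: inserts after position(s) 9: lufadalegid
2. b -> p, d -> t, g -> k, z -> s / _ #: fires at position(s) 11: lufadalegit
surface: lufadalegit

cell CASE=zo, KEL=ki, SUR=zo:
underlying: rge-fada-si-fn
1. 0 -> i / C _ C: inserts after position(s) 1, 10: rigefadasifin
2. b -> p, d -> t, g -> k, z -> s / _ #: no change
surface: rigefadasifin


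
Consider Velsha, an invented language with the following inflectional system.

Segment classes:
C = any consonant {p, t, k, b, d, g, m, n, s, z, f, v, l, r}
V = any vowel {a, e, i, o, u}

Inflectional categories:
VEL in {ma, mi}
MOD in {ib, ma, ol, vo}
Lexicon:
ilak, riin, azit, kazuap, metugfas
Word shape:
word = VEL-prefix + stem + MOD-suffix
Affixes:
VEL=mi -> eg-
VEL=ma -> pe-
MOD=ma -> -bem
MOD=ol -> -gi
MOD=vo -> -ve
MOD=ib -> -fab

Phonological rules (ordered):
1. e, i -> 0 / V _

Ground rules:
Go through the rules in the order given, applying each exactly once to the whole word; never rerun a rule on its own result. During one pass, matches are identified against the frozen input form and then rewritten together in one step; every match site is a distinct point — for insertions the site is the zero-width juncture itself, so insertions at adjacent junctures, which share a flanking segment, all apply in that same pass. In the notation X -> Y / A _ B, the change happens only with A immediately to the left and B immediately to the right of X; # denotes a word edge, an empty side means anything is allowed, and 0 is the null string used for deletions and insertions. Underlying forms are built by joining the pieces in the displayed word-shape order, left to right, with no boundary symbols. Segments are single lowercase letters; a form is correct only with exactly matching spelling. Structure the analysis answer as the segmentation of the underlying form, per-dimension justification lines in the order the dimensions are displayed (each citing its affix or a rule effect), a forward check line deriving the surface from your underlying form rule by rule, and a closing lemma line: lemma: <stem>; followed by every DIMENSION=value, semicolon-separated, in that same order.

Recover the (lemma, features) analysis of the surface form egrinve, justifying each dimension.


underlying: eg-riin-ve
VEL=mi - signalled by the affix eg-
MOD=vo - signalled by the affix -ve
check: egriinve -> egrinve
lemma: riin; VEL=mi; MOD=vo


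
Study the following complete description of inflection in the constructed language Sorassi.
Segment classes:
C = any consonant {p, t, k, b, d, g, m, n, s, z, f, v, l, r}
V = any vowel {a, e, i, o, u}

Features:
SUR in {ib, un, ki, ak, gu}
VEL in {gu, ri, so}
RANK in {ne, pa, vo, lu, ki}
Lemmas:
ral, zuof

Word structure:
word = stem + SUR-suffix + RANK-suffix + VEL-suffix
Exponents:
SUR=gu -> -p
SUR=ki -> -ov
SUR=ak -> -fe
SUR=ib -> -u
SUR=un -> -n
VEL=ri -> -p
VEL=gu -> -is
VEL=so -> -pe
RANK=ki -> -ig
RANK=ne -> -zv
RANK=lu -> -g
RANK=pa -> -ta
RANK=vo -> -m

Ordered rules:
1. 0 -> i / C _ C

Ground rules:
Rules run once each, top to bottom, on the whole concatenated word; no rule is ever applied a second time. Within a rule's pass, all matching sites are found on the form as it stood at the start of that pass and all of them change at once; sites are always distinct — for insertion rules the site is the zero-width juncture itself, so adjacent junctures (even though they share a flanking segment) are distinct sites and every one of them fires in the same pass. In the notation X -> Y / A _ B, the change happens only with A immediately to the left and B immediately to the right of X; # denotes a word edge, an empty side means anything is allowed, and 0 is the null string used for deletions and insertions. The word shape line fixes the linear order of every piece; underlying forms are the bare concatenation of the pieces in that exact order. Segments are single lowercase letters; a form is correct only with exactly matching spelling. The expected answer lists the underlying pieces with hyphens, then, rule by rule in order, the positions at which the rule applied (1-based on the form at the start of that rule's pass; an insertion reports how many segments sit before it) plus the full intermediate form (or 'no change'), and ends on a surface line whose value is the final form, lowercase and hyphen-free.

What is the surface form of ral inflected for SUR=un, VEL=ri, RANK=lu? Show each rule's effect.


underlying: ral-n-g-p
1. 0 -> i / C _ C: inserts after position(s) 3, 4, 5: ralinigip
surface: ralinigip


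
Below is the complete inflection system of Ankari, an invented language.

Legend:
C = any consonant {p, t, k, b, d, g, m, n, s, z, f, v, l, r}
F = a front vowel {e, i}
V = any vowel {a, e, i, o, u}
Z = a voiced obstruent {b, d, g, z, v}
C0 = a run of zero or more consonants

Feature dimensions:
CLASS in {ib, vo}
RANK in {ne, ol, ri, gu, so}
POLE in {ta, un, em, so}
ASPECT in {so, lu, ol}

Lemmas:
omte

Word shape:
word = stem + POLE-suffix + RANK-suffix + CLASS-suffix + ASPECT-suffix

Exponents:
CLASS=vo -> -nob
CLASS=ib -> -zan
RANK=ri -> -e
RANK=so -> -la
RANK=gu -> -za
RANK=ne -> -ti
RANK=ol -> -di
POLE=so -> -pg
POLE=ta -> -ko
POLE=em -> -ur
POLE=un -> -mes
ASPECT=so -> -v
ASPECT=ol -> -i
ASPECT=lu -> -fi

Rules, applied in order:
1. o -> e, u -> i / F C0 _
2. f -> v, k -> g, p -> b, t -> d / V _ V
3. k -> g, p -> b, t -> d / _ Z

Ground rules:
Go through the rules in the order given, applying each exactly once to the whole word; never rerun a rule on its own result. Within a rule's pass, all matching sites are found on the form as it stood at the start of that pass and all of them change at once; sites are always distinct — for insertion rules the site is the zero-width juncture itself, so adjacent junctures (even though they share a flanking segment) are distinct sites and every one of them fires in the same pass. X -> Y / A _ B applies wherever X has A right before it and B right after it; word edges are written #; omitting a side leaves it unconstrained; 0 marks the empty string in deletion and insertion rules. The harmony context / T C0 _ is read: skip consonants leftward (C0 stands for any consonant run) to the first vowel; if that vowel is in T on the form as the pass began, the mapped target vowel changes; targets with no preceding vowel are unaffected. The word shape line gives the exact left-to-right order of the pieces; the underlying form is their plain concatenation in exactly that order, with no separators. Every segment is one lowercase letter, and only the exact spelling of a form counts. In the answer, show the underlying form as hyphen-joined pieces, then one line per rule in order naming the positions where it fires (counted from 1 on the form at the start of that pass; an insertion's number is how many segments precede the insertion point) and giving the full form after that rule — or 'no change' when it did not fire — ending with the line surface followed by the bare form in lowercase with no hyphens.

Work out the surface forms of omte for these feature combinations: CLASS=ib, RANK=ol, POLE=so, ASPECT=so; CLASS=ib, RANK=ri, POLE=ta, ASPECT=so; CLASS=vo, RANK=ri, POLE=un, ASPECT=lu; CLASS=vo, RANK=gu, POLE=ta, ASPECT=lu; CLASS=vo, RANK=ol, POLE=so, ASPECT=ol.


cell CLASS=ib, RANK=ol, POLE=so, ASPECT=so:
underlying: omte-pg-di-zan-v
1. o -> e, u -> i / F C0 _: no change
2. f -> v, k -> g, p -> b, t -> d / V _ V: no change
3. k -> g, p -> b, t -> d / _ Z: fires at position(s) 5: omtebgdizanv
surface: omtebgdizanv

cell CLASS=ib, RANK=ri, POLE=ta, ASPECT=so:
underlying: omte-ko-e-zan-v
1. o -> e, u -> i / F C0 _: fires at position(s) 6: omtekeezanv
2. f -> v, k -> g, p -> b, t -> d / V _ V: fires at position(s) 5: omtegeezanv
3. k -> g, p -> b, t -> d / _ Z: no change
surface: omtegeezanv

cell CLASS=vo, RANK=ri, POLE=un, ASPECT=lu:
underlying: omte-mes-e-nob-fi
1. o -> e, u -> i / F C0 _: fires at position(s) 10: omtemesenebfi
2. f -> v, k -> g, p -> b, t -> d / V _ V: no change
3. k -> g, p -> b, t -> d / _ Z: no change
surface: omtemesenebfi

cell CLASS=vo, RANK=gu, POLE=ta, ASPECT=lu:
underlying: omte-ko-za-nob-fi
1. o -> e, u -> i / F C0 _: fires at position(s) 6: omtekezanobfi
2. f -> v, k -> g, p -> b, t -> d / V _ V: fires at position(s) 5: omtegezanobfi
3. k -> g, p -> b, t -> d / _ Z: no change
surface: omtegezanobfi

cell CLASS=vo, RANK=ol, POLE=so, ASPECT=ol:
underlying: omte-pg-di-nob-i
1. o -> e, u -> i / F C0 _: fires at position(s) 10: omtepgdinebi
2. f -> v, k -> g, p -> b, t -> d / V _ V: no change
3. k -> g, p -> b, t -> d / _ Z: fires at position(s) 5: omtebgdinebi
surface: omtebgdinebi


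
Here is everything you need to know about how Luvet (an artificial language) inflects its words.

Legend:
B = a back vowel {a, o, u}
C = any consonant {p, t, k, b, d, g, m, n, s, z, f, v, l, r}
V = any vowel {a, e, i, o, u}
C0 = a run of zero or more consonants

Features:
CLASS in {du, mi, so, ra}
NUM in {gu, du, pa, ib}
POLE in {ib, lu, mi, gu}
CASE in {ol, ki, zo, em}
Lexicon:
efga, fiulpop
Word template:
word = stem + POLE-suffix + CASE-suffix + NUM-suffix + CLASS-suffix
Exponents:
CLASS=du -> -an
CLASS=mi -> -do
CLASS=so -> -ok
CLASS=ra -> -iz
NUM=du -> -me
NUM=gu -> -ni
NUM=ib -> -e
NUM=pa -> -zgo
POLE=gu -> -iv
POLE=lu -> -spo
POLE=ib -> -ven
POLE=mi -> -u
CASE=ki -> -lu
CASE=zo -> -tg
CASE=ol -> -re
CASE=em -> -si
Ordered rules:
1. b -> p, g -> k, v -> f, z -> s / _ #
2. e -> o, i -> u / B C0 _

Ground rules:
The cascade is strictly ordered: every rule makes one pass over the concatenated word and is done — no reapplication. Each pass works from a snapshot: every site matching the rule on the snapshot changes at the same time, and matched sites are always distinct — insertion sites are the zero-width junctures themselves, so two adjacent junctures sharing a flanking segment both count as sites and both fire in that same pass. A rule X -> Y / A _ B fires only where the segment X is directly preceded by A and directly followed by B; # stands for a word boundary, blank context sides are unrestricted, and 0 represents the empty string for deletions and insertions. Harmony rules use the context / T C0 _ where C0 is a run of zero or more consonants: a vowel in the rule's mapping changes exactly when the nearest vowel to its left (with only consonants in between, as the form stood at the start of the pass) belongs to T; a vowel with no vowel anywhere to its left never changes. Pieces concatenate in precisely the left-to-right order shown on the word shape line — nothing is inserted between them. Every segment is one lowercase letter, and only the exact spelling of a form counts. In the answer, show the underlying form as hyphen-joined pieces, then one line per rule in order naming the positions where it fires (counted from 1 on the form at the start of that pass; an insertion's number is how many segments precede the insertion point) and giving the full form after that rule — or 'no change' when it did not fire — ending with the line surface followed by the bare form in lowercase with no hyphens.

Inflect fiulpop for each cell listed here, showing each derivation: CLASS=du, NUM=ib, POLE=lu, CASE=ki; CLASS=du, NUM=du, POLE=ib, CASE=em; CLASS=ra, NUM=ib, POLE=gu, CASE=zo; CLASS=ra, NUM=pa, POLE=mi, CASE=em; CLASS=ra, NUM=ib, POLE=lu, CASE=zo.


cell CLASS=du, NUM=ib, POLE=lu, CASE=ki:
underlying: fiulpop-spo-lu-e-an
1. b -> p, g -> k, v -> f, z -> s / _ #: no change
2. e -> o, i -> u / B C0 _: fires at position(s) 13: fiulpopspoluoan
surface: fiulpopspoluoan

cell CLASS=du, NUM=du, POLE=ib, CASE=em:
underlying: fiulpop-ven-si-me-an
1. b -> p, g -> k, v -> f, z -> s / _ #: no change
2. e -> o, i -> u / B C0 _: fires at position(s) 9: fiulpopvonsimean
surface: fiulpopvonsimean

cell CLASS=ra, NUM=ib, POLE=gu, CASE=zo:
underlying: fiulpop-iv-tg-e-iz
1. b -> p, g -> k, v -> f, z -> s / _ #: fires at position(s) 14: fiulpopivtgeis
2. e -> o, i -> u / B C0 _: fires at position(s) 8: fiulpopuvtgeis
surface: fiulpopuvtgeis

cell CLASS=ra, NUM=pa, POLE=mi, CASE=em:
underlying: fiulpop-u-si-zgo-iz
1. b -> p, g -> k, v -> f, z -> s / _ #: fires at position(s) 15: fiulpopusizgois
2. e -> o, i -> u / B C0 _: fires at position(s) 10, 14: fiulpopusuzgous
surface: fiulpopusuzgous

cell CLASS=ra, NUM=ib, POLE=lu, CASE=zo:
underlying: fiulpop-spo-tg-e-iz
1. b -> p, g -> k, v -> f, z -> s / _ #: fires at position(s) 15: fiulpopspotgeis
2. e -> o, i -> u / B C0 _: fires at position(s) 13: fiulpopspotgois
surface: fiulpopspotgois
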